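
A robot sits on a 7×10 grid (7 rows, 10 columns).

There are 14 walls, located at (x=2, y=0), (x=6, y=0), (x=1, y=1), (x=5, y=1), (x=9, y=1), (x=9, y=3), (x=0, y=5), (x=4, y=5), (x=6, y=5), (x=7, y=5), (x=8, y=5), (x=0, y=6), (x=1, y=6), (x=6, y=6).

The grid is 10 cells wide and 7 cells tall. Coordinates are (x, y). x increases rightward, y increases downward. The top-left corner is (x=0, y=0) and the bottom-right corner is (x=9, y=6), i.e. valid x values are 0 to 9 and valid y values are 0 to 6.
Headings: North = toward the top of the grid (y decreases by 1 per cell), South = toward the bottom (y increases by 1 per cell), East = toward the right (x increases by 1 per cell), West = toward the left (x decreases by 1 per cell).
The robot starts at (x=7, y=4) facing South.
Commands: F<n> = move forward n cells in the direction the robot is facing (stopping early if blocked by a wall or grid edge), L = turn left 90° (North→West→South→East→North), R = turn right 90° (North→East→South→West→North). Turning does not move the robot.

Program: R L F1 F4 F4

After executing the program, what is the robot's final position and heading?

Answer: Final position: (x=7, y=4), facing South

Derivation:
Start: (x=7, y=4), facing South
  R: turn right, now facing West
  L: turn left, now facing South
  F1: move forward 0/1 (blocked), now at (x=7, y=4)
  F4: move forward 0/4 (blocked), now at (x=7, y=4)
  F4: move forward 0/4 (blocked), now at (x=7, y=4)
Final: (x=7, y=4), facing South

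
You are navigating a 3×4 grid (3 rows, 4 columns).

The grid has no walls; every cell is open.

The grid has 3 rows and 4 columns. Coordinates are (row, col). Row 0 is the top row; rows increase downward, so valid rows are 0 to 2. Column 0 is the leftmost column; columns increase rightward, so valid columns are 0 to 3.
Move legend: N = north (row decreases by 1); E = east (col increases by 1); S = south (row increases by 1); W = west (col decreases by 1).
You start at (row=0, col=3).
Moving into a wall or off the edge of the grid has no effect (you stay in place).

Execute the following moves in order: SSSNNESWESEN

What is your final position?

Start: (row=0, col=3)
  S (south): (row=0, col=3) -> (row=1, col=3)
  S (south): (row=1, col=3) -> (row=2, col=3)
  S (south): blocked, stay at (row=2, col=3)
  N (north): (row=2, col=3) -> (row=1, col=3)
  N (north): (row=1, col=3) -> (row=0, col=3)
  E (east): blocked, stay at (row=0, col=3)
  S (south): (row=0, col=3) -> (row=1, col=3)
  W (west): (row=1, col=3) -> (row=1, col=2)
  E (east): (row=1, col=2) -> (row=1, col=3)
  S (south): (row=1, col=3) -> (row=2, col=3)
  E (east): blocked, stay at (row=2, col=3)
  N (north): (row=2, col=3) -> (row=1, col=3)
Final: (row=1, col=3)

Answer: Final position: (row=1, col=3)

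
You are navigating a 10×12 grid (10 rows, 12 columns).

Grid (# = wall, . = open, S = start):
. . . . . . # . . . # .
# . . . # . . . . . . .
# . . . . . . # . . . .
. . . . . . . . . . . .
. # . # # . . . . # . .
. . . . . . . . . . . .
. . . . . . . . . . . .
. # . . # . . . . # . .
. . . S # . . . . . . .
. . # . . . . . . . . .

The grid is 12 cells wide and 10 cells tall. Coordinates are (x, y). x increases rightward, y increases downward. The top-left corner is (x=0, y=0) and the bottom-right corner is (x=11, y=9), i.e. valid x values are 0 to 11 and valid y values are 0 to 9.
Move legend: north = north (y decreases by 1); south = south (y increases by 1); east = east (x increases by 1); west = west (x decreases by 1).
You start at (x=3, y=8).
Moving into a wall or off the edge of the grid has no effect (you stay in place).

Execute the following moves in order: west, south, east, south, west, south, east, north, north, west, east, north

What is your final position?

Answer: Final position: (x=4, y=9)

Derivation:
Start: (x=3, y=8)
  west (west): (x=3, y=8) -> (x=2, y=8)
  south (south): blocked, stay at (x=2, y=8)
  east (east): (x=2, y=8) -> (x=3, y=8)
  south (south): (x=3, y=8) -> (x=3, y=9)
  west (west): blocked, stay at (x=3, y=9)
  south (south): blocked, stay at (x=3, y=9)
  east (east): (x=3, y=9) -> (x=4, y=9)
  north (north): blocked, stay at (x=4, y=9)
  north (north): blocked, stay at (x=4, y=9)
  west (west): (x=4, y=9) -> (x=3, y=9)
  east (east): (x=3, y=9) -> (x=4, y=9)
  north (north): blocked, stay at (x=4, y=9)
Final: (x=4, y=9)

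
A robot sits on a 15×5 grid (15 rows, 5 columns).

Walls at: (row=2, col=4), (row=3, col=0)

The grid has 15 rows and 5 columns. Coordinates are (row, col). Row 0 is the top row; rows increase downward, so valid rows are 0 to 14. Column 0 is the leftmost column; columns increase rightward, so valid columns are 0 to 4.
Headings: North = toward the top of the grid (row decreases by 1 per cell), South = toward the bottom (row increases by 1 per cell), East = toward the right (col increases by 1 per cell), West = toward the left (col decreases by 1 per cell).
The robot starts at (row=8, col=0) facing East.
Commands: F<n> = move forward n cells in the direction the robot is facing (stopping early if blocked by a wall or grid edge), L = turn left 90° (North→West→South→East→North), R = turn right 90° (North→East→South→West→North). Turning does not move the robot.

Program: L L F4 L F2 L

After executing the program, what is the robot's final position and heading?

Answer: Final position: (row=10, col=0), facing East

Derivation:
Start: (row=8, col=0), facing East
  L: turn left, now facing North
  L: turn left, now facing West
  F4: move forward 0/4 (blocked), now at (row=8, col=0)
  L: turn left, now facing South
  F2: move forward 2, now at (row=10, col=0)
  L: turn left, now facing East
Final: (row=10, col=0), facing East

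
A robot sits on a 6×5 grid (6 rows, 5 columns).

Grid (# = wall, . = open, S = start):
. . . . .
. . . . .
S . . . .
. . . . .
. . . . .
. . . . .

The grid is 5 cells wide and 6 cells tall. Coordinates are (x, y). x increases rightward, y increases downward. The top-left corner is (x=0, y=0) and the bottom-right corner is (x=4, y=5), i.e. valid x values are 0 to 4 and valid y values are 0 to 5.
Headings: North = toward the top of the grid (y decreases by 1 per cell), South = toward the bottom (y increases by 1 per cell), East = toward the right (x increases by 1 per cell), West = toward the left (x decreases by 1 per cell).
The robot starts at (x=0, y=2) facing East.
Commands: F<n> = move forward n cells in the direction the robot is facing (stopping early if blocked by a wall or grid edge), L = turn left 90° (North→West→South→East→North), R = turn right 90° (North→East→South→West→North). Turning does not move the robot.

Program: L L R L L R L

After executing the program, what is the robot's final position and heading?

Start: (x=0, y=2), facing East
  L: turn left, now facing North
  L: turn left, now facing West
  R: turn right, now facing North
  L: turn left, now facing West
  L: turn left, now facing South
  R: turn right, now facing West
  L: turn left, now facing South
Final: (x=0, y=2), facing South

Answer: Final position: (x=0, y=2), facing South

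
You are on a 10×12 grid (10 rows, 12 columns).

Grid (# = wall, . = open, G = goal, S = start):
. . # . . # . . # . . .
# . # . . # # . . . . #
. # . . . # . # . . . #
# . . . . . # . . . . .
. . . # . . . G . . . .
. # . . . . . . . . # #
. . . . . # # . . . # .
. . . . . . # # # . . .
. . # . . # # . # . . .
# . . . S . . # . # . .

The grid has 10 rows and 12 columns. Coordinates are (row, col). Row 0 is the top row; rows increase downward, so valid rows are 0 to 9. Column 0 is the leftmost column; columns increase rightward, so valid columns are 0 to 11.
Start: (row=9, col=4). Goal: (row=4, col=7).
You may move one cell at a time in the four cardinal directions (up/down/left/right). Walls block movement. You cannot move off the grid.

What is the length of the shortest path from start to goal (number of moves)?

BFS from (row=9, col=4) until reaching (row=4, col=7):
  Distance 0: (row=9, col=4)
  Distance 1: (row=8, col=4), (row=9, col=3), (row=9, col=5)
  Distance 2: (row=7, col=4), (row=8, col=3), (row=9, col=2), (row=9, col=6)
  Distance 3: (row=6, col=4), (row=7, col=3), (row=7, col=5), (row=9, col=1)
  Distance 4: (row=5, col=4), (row=6, col=3), (row=7, col=2), (row=8, col=1)
  Distance 5: (row=4, col=4), (row=5, col=3), (row=5, col=5), (row=6, col=2), (row=7, col=1), (row=8, col=0)
  Distance 6: (row=3, col=4), (row=4, col=5), (row=5, col=2), (row=5, col=6), (row=6, col=1), (row=7, col=0)
  Distance 7: (row=2, col=4), (row=3, col=3), (row=3, col=5), (row=4, col=2), (row=4, col=6), (row=5, col=7), (row=6, col=0)
  Distance 8: (row=1, col=4), (row=2, col=3), (row=3, col=2), (row=4, col=1), (row=4, col=7), (row=5, col=0), (row=5, col=8), (row=6, col=7)  <- goal reached here
One shortest path (8 moves): (row=9, col=4) -> (row=8, col=4) -> (row=7, col=4) -> (row=6, col=4) -> (row=5, col=4) -> (row=5, col=5) -> (row=5, col=6) -> (row=5, col=7) -> (row=4, col=7)

Answer: Shortest path length: 8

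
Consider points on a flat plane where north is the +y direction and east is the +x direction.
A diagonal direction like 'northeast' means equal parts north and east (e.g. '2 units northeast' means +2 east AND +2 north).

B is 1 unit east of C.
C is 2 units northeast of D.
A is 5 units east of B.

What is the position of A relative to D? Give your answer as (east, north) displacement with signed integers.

Place D at the origin (east=0, north=0).
  C is 2 units northeast of D: delta (east=+2, north=+2); C at (east=2, north=2).
  B is 1 unit east of C: delta (east=+1, north=+0); B at (east=3, north=2).
  A is 5 units east of B: delta (east=+5, north=+0); A at (east=8, north=2).
Therefore A relative to D: (east=8, north=2).

Answer: A is at (east=8, north=2) relative to D.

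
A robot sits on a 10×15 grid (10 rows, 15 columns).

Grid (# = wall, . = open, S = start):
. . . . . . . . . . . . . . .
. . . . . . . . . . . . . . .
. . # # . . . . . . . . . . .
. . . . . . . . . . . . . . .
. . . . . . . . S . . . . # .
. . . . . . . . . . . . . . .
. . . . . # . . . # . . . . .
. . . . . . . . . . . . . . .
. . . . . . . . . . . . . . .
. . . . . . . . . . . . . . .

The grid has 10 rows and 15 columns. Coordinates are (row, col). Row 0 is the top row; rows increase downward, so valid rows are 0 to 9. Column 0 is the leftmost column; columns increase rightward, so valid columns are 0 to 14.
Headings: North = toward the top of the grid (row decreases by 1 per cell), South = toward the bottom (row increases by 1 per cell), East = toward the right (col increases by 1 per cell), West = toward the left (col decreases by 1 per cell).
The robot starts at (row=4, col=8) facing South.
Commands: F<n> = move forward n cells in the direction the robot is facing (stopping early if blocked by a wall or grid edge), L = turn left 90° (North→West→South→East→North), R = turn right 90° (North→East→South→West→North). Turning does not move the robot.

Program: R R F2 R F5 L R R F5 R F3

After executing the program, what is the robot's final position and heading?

Answer: Final position: (row=3, col=10), facing West

Derivation:
Start: (row=4, col=8), facing South
  R: turn right, now facing West
  R: turn right, now facing North
  F2: move forward 2, now at (row=2, col=8)
  R: turn right, now facing East
  F5: move forward 5, now at (row=2, col=13)
  L: turn left, now facing North
  R: turn right, now facing East
  R: turn right, now facing South
  F5: move forward 1/5 (blocked), now at (row=3, col=13)
  R: turn right, now facing West
  F3: move forward 3, now at (row=3, col=10)
Final: (row=3, col=10), facing West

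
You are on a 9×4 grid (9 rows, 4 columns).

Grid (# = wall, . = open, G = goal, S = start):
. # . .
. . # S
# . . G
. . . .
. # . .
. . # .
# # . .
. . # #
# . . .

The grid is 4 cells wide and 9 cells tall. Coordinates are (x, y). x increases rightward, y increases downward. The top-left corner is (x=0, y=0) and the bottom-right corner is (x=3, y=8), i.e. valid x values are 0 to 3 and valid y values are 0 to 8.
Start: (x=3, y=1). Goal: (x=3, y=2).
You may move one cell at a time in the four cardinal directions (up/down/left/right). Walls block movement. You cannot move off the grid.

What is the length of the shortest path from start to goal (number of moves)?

Answer: Shortest path length: 1

Derivation:
BFS from (x=3, y=1) until reaching (x=3, y=2):
  Distance 0: (x=3, y=1)
  Distance 1: (x=3, y=0), (x=3, y=2)  <- goal reached here
One shortest path (1 moves): (x=3, y=1) -> (x=3, y=2)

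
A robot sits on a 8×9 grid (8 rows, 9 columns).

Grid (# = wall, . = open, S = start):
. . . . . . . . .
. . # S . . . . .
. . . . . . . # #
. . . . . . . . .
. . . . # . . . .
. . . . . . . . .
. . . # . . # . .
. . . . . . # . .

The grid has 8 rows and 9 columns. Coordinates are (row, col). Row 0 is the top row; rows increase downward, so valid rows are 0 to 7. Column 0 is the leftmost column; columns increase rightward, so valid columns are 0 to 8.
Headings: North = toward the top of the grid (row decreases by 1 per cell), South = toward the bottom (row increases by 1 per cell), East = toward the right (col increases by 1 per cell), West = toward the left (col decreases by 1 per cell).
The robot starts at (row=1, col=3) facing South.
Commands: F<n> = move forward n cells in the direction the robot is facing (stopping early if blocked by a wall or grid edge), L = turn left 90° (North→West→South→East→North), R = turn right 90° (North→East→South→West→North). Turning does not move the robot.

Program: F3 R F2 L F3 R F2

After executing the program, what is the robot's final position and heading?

Answer: Final position: (row=7, col=0), facing West

Derivation:
Start: (row=1, col=3), facing South
  F3: move forward 3, now at (row=4, col=3)
  R: turn right, now facing West
  F2: move forward 2, now at (row=4, col=1)
  L: turn left, now facing South
  F3: move forward 3, now at (row=7, col=1)
  R: turn right, now facing West
  F2: move forward 1/2 (blocked), now at (row=7, col=0)
Final: (row=7, col=0), facing West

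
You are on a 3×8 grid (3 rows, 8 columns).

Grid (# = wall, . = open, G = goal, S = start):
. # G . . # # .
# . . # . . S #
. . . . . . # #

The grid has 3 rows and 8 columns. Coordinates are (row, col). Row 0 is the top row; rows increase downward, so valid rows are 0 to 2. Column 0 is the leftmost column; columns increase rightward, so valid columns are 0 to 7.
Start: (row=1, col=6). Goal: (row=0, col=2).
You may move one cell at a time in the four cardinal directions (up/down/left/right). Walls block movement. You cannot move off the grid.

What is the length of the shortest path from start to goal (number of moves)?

BFS from (row=1, col=6) until reaching (row=0, col=2):
  Distance 0: (row=1, col=6)
  Distance 1: (row=1, col=5)
  Distance 2: (row=1, col=4), (row=2, col=5)
  Distance 3: (row=0, col=4), (row=2, col=4)
  Distance 4: (row=0, col=3), (row=2, col=3)
  Distance 5: (row=0, col=2), (row=2, col=2)  <- goal reached here
One shortest path (5 moves): (row=1, col=6) -> (row=1, col=5) -> (row=1, col=4) -> (row=0, col=4) -> (row=0, col=3) -> (row=0, col=2)

Answer: Shortest path length: 5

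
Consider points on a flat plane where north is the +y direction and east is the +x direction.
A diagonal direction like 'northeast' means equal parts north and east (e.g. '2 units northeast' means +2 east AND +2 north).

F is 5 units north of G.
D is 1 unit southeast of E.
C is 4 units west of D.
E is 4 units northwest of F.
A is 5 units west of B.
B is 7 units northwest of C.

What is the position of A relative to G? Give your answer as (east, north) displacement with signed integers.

Answer: A is at (east=-19, north=15) relative to G.

Derivation:
Place G at the origin (east=0, north=0).
  F is 5 units north of G: delta (east=+0, north=+5); F at (east=0, north=5).
  E is 4 units northwest of F: delta (east=-4, north=+4); E at (east=-4, north=9).
  D is 1 unit southeast of E: delta (east=+1, north=-1); D at (east=-3, north=8).
  C is 4 units west of D: delta (east=-4, north=+0); C at (east=-7, north=8).
  B is 7 units northwest of C: delta (east=-7, north=+7); B at (east=-14, north=15).
  A is 5 units west of B: delta (east=-5, north=+0); A at (east=-19, north=15).
Therefore A relative to G: (east=-19, north=15).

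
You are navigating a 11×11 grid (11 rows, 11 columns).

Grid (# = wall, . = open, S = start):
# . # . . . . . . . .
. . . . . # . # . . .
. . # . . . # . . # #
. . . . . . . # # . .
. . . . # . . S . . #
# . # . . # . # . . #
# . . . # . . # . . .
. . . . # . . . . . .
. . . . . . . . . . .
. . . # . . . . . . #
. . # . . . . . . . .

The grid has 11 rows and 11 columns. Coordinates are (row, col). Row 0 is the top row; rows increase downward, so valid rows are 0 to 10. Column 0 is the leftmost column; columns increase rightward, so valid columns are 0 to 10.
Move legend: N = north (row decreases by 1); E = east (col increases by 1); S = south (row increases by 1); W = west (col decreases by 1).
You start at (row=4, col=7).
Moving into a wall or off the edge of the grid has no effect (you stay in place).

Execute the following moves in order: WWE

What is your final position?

Start: (row=4, col=7)
  W (west): (row=4, col=7) -> (row=4, col=6)
  W (west): (row=4, col=6) -> (row=4, col=5)
  E (east): (row=4, col=5) -> (row=4, col=6)
Final: (row=4, col=6)

Answer: Final position: (row=4, col=6)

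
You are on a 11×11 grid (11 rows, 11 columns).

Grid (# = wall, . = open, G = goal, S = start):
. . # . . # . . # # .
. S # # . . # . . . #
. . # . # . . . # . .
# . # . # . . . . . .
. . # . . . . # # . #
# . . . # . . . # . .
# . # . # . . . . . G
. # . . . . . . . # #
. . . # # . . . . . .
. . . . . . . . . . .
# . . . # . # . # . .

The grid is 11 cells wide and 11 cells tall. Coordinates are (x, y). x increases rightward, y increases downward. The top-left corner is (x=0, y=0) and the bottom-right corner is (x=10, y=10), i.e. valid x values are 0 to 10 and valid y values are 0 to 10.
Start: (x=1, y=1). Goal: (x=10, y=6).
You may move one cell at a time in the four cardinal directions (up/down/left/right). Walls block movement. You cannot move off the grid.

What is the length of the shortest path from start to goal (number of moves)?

Answer: Shortest path length: 16

Derivation:
BFS from (x=1, y=1) until reaching (x=10, y=6):
  Distance 0: (x=1, y=1)
  Distance 1: (x=1, y=0), (x=0, y=1), (x=1, y=2)
  Distance 2: (x=0, y=0), (x=0, y=2), (x=1, y=3)
  Distance 3: (x=1, y=4)
  Distance 4: (x=0, y=4), (x=1, y=5)
  Distance 5: (x=2, y=5), (x=1, y=6)
  Distance 6: (x=3, y=5)
  Distance 7: (x=3, y=4), (x=3, y=6)
  Distance 8: (x=3, y=3), (x=4, y=4), (x=3, y=7)
  Distance 9: (x=3, y=2), (x=5, y=4), (x=2, y=7), (x=4, y=7)
  Distance 10: (x=5, y=3), (x=6, y=4), (x=5, y=5), (x=5, y=7), (x=2, y=8)
  Distance 11: (x=5, y=2), (x=6, y=3), (x=6, y=5), (x=5, y=6), (x=6, y=7), (x=1, y=8), (x=5, y=8), (x=2, y=9)
  Distance 12: (x=5, y=1), (x=6, y=2), (x=7, y=3), (x=7, y=5), (x=6, y=6), (x=7, y=7), (x=0, y=8), (x=6, y=8), (x=1, y=9), (x=3, y=9), (x=5, y=9), (x=2, y=10)
  Distance 13: (x=4, y=1), (x=7, y=2), (x=8, y=3), (x=7, y=6), (x=0, y=7), (x=8, y=7), (x=7, y=8), (x=0, y=9), (x=4, y=9), (x=6, y=9), (x=1, y=10), (x=3, y=10), (x=5, y=10)
  Distance 14: (x=4, y=0), (x=7, y=1), (x=9, y=3), (x=8, y=6), (x=8, y=8), (x=7, y=9)
  Distance 15: (x=3, y=0), (x=7, y=0), (x=8, y=1), (x=9, y=2), (x=10, y=3), (x=9, y=4), (x=9, y=6), (x=9, y=8), (x=8, y=9), (x=7, y=10)
  Distance 16: (x=6, y=0), (x=9, y=1), (x=10, y=2), (x=9, y=5), (x=10, y=6), (x=10, y=8), (x=9, y=9)  <- goal reached here
One shortest path (16 moves): (x=1, y=1) -> (x=1, y=2) -> (x=1, y=3) -> (x=1, y=4) -> (x=1, y=5) -> (x=2, y=5) -> (x=3, y=5) -> (x=3, y=6) -> (x=3, y=7) -> (x=4, y=7) -> (x=5, y=7) -> (x=6, y=7) -> (x=7, y=7) -> (x=8, y=7) -> (x=8, y=6) -> (x=9, y=6) -> (x=10, y=6)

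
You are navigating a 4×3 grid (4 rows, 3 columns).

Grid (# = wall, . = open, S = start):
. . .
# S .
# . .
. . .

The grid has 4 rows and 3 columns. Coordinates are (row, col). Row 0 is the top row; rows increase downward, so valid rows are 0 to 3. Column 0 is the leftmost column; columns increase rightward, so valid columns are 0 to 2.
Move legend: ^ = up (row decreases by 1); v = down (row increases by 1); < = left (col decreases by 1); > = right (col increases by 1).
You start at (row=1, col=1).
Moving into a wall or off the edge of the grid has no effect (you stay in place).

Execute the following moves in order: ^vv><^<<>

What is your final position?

Answer: Final position: (row=1, col=2)

Derivation:
Start: (row=1, col=1)
  ^ (up): (row=1, col=1) -> (row=0, col=1)
  v (down): (row=0, col=1) -> (row=1, col=1)
  v (down): (row=1, col=1) -> (row=2, col=1)
  > (right): (row=2, col=1) -> (row=2, col=2)
  < (left): (row=2, col=2) -> (row=2, col=1)
  ^ (up): (row=2, col=1) -> (row=1, col=1)
  < (left): blocked, stay at (row=1, col=1)
  < (left): blocked, stay at (row=1, col=1)
  > (right): (row=1, col=1) -> (row=1, col=2)
Final: (row=1, col=2)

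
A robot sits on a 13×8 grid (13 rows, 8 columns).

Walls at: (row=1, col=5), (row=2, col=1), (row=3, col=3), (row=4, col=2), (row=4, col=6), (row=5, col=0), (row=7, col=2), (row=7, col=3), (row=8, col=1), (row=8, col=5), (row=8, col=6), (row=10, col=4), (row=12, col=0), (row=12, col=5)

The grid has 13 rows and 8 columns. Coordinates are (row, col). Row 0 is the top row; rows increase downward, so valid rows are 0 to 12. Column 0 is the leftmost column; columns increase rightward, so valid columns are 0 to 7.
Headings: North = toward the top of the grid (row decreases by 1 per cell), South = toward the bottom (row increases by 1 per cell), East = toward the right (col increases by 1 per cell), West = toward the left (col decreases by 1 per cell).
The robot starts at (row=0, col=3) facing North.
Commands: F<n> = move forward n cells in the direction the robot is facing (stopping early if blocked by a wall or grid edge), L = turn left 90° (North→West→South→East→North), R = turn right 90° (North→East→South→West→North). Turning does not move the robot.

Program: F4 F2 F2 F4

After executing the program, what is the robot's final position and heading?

Answer: Final position: (row=0, col=3), facing North

Derivation:
Start: (row=0, col=3), facing North
  F4: move forward 0/4 (blocked), now at (row=0, col=3)
  F2: move forward 0/2 (blocked), now at (row=0, col=3)
  F2: move forward 0/2 (blocked), now at (row=0, col=3)
  F4: move forward 0/4 (blocked), now at (row=0, col=3)
Final: (row=0, col=3), facing North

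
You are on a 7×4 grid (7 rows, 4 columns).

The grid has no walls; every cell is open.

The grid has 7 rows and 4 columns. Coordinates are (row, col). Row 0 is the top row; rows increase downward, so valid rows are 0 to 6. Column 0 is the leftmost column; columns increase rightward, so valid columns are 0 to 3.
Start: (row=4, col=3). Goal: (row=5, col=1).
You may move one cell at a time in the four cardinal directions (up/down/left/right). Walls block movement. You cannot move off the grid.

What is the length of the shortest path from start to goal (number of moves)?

Answer: Shortest path length: 3

Derivation:
BFS from (row=4, col=3) until reaching (row=5, col=1):
  Distance 0: (row=4, col=3)
  Distance 1: (row=3, col=3), (row=4, col=2), (row=5, col=3)
  Distance 2: (row=2, col=3), (row=3, col=2), (row=4, col=1), (row=5, col=2), (row=6, col=3)
  Distance 3: (row=1, col=3), (row=2, col=2), (row=3, col=1), (row=4, col=0), (row=5, col=1), (row=6, col=2)  <- goal reached here
One shortest path (3 moves): (row=4, col=3) -> (row=4, col=2) -> (row=4, col=1) -> (row=5, col=1)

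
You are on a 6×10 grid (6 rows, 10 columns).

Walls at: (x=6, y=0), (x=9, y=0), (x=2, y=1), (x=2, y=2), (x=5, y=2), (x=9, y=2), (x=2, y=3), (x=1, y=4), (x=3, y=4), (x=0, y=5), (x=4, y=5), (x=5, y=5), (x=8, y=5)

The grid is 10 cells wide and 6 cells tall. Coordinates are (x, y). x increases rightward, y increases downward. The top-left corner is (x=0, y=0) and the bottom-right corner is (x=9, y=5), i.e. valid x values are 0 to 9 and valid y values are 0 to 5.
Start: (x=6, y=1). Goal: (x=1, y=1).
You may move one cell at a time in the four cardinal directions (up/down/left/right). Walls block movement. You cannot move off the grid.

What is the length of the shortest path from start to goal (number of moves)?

BFS from (x=6, y=1) until reaching (x=1, y=1):
  Distance 0: (x=6, y=1)
  Distance 1: (x=5, y=1), (x=7, y=1), (x=6, y=2)
  Distance 2: (x=5, y=0), (x=7, y=0), (x=4, y=1), (x=8, y=1), (x=7, y=2), (x=6, y=3)
  Distance 3: (x=4, y=0), (x=8, y=0), (x=3, y=1), (x=9, y=1), (x=4, y=2), (x=8, y=2), (x=5, y=3), (x=7, y=3), (x=6, y=4)
  Distance 4: (x=3, y=0), (x=3, y=2), (x=4, y=3), (x=8, y=3), (x=5, y=4), (x=7, y=4), (x=6, y=5)
  Distance 5: (x=2, y=0), (x=3, y=3), (x=9, y=3), (x=4, y=4), (x=8, y=4), (x=7, y=5)
  Distance 6: (x=1, y=0), (x=9, y=4)
  Distance 7: (x=0, y=0), (x=1, y=1), (x=9, y=5)  <- goal reached here
One shortest path (7 moves): (x=6, y=1) -> (x=5, y=1) -> (x=4, y=1) -> (x=3, y=1) -> (x=3, y=0) -> (x=2, y=0) -> (x=1, y=0) -> (x=1, y=1)

Answer: Shortest path length: 7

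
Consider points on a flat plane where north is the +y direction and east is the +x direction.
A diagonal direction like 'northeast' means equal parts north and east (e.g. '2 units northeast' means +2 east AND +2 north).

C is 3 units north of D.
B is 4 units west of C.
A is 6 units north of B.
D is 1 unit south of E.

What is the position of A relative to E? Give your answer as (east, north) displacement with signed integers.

Place E at the origin (east=0, north=0).
  D is 1 unit south of E: delta (east=+0, north=-1); D at (east=0, north=-1).
  C is 3 units north of D: delta (east=+0, north=+3); C at (east=0, north=2).
  B is 4 units west of C: delta (east=-4, north=+0); B at (east=-4, north=2).
  A is 6 units north of B: delta (east=+0, north=+6); A at (east=-4, north=8).
Therefore A relative to E: (east=-4, north=8).

Answer: A is at (east=-4, north=8) relative to E.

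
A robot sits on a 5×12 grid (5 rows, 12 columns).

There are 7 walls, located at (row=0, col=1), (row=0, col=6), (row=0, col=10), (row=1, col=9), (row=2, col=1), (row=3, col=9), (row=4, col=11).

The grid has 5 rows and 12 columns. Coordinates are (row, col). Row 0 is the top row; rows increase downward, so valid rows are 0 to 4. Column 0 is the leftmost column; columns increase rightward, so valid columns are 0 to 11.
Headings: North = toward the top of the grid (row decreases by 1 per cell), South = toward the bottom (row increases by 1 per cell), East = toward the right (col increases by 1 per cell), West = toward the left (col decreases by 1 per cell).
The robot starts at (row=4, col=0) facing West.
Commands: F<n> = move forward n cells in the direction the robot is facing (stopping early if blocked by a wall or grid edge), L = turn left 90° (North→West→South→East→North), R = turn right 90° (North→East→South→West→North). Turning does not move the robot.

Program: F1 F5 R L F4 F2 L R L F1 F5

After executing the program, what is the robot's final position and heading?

Answer: Final position: (row=4, col=0), facing South

Derivation:
Start: (row=4, col=0), facing West
  F1: move forward 0/1 (blocked), now at (row=4, col=0)
  F5: move forward 0/5 (blocked), now at (row=4, col=0)
  R: turn right, now facing North
  L: turn left, now facing West
  F4: move forward 0/4 (blocked), now at (row=4, col=0)
  F2: move forward 0/2 (blocked), now at (row=4, col=0)
  L: turn left, now facing South
  R: turn right, now facing West
  L: turn left, now facing South
  F1: move forward 0/1 (blocked), now at (row=4, col=0)
  F5: move forward 0/5 (blocked), now at (row=4, col=0)
Final: (row=4, col=0), facing South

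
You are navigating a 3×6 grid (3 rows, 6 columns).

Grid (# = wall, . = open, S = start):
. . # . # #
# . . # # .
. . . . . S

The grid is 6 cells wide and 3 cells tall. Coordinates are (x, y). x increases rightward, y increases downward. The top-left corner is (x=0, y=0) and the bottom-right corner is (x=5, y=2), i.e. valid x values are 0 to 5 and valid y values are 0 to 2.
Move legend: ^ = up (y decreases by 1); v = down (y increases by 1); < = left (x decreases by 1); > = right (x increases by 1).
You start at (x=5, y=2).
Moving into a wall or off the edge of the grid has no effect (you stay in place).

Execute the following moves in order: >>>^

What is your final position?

Answer: Final position: (x=5, y=1)

Derivation:
Start: (x=5, y=2)
  [×3]> (right): blocked, stay at (x=5, y=2)
  ^ (up): (x=5, y=2) -> (x=5, y=1)
Final: (x=5, y=1)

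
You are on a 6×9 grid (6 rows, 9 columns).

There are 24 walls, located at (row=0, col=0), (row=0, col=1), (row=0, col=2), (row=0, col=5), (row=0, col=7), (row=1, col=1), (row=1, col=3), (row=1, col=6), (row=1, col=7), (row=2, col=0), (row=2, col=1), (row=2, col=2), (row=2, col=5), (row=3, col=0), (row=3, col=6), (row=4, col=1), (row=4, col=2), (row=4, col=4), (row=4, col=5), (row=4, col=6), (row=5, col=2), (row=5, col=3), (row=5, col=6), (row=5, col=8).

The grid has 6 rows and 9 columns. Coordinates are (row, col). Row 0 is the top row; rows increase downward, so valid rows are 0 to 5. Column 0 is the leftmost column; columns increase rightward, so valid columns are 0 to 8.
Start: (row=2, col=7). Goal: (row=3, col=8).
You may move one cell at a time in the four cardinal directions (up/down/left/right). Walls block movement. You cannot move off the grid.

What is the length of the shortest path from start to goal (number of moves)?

BFS from (row=2, col=7) until reaching (row=3, col=8):
  Distance 0: (row=2, col=7)
  Distance 1: (row=2, col=6), (row=2, col=8), (row=3, col=7)
  Distance 2: (row=1, col=8), (row=3, col=8), (row=4, col=7)  <- goal reached here
One shortest path (2 moves): (row=2, col=7) -> (row=2, col=8) -> (row=3, col=8)

Answer: Shortest path length: 2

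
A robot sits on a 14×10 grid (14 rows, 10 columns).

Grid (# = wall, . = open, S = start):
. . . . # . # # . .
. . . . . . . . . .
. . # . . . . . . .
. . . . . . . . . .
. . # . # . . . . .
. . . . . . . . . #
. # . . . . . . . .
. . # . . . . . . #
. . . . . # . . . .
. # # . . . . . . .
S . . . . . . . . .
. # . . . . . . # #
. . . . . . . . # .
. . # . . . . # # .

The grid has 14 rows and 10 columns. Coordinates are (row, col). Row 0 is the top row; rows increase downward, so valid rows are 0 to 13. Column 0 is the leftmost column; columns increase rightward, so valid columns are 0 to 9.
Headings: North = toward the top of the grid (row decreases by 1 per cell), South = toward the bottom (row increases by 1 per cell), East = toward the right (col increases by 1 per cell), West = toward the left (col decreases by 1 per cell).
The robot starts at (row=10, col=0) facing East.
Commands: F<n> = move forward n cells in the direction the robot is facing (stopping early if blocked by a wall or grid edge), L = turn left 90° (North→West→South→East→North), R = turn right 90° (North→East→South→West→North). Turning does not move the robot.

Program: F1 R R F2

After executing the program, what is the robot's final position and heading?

Start: (row=10, col=0), facing East
  F1: move forward 1, now at (row=10, col=1)
  R: turn right, now facing South
  R: turn right, now facing West
  F2: move forward 1/2 (blocked), now at (row=10, col=0)
Final: (row=10, col=0), facing West

Answer: Final position: (row=10, col=0), facing West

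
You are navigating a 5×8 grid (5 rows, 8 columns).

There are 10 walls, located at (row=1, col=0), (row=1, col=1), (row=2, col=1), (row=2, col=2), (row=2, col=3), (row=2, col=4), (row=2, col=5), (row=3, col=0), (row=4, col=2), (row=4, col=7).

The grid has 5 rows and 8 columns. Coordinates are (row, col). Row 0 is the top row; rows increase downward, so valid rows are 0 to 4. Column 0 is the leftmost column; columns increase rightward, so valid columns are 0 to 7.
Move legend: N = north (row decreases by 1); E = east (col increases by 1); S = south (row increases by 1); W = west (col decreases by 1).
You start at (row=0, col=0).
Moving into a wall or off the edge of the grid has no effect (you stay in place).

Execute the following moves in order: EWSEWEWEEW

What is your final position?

Answer: Final position: (row=0, col=1)

Derivation:
Start: (row=0, col=0)
  E (east): (row=0, col=0) -> (row=0, col=1)
  W (west): (row=0, col=1) -> (row=0, col=0)
  S (south): blocked, stay at (row=0, col=0)
  E (east): (row=0, col=0) -> (row=0, col=1)
  W (west): (row=0, col=1) -> (row=0, col=0)
  E (east): (row=0, col=0) -> (row=0, col=1)
  W (west): (row=0, col=1) -> (row=0, col=0)
  E (east): (row=0, col=0) -> (row=0, col=1)
  E (east): (row=0, col=1) -> (row=0, col=2)
  W (west): (row=0, col=2) -> (row=0, col=1)
Final: (row=0, col=1)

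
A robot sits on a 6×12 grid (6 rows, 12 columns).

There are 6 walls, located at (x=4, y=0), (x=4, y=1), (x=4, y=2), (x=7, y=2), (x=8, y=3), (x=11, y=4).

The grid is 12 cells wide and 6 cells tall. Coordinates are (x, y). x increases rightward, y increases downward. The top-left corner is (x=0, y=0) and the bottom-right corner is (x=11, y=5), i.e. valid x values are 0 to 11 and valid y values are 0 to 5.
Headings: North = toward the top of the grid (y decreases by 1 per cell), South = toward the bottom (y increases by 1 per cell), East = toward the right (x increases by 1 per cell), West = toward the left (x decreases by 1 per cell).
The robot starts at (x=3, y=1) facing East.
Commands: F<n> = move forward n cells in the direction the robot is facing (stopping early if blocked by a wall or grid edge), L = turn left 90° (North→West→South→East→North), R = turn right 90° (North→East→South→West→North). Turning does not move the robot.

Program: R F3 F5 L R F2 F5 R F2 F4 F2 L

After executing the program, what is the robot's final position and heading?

Answer: Final position: (x=0, y=5), facing South

Derivation:
Start: (x=3, y=1), facing East
  R: turn right, now facing South
  F3: move forward 3, now at (x=3, y=4)
  F5: move forward 1/5 (blocked), now at (x=3, y=5)
  L: turn left, now facing East
  R: turn right, now facing South
  F2: move forward 0/2 (blocked), now at (x=3, y=5)
  F5: move forward 0/5 (blocked), now at (x=3, y=5)
  R: turn right, now facing West
  F2: move forward 2, now at (x=1, y=5)
  F4: move forward 1/4 (blocked), now at (x=0, y=5)
  F2: move forward 0/2 (blocked), now at (x=0, y=5)
  L: turn left, now facing South
Final: (x=0, y=5), facing South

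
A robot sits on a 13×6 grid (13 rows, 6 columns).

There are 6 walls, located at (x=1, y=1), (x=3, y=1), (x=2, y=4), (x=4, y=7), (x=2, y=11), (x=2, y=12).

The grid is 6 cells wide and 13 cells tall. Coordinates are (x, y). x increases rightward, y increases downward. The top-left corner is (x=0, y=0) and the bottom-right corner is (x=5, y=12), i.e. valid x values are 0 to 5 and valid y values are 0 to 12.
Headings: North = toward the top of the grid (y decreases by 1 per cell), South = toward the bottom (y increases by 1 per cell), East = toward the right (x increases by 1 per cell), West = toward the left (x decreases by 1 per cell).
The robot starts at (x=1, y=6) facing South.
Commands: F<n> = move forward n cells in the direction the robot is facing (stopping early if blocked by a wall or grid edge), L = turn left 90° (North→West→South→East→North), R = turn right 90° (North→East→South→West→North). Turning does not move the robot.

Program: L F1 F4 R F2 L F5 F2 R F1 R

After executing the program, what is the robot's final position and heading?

Answer: Final position: (x=5, y=9), facing West

Derivation:
Start: (x=1, y=6), facing South
  L: turn left, now facing East
  F1: move forward 1, now at (x=2, y=6)
  F4: move forward 3/4 (blocked), now at (x=5, y=6)
  R: turn right, now facing South
  F2: move forward 2, now at (x=5, y=8)
  L: turn left, now facing East
  F5: move forward 0/5 (blocked), now at (x=5, y=8)
  F2: move forward 0/2 (blocked), now at (x=5, y=8)
  R: turn right, now facing South
  F1: move forward 1, now at (x=5, y=9)
  R: turn right, now facing West
Final: (x=5, y=9), facing West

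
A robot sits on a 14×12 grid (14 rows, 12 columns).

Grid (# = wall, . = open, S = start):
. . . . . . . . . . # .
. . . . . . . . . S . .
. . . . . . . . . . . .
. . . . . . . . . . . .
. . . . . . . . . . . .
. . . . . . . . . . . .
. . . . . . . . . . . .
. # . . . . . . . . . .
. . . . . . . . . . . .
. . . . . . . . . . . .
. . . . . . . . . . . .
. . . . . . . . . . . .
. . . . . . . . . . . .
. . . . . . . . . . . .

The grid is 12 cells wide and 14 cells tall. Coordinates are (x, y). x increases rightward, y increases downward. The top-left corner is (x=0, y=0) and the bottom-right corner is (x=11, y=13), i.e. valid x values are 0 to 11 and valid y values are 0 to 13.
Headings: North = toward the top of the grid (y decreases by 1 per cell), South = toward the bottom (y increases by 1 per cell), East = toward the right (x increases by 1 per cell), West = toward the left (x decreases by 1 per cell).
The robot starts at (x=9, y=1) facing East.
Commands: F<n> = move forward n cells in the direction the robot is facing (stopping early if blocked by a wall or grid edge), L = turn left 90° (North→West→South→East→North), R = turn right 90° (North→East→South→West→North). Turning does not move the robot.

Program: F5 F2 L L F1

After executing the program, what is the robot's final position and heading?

Start: (x=9, y=1), facing East
  F5: move forward 2/5 (blocked), now at (x=11, y=1)
  F2: move forward 0/2 (blocked), now at (x=11, y=1)
  L: turn left, now facing North
  L: turn left, now facing West
  F1: move forward 1, now at (x=10, y=1)
Final: (x=10, y=1), facing West

Answer: Final position: (x=10, y=1), facing West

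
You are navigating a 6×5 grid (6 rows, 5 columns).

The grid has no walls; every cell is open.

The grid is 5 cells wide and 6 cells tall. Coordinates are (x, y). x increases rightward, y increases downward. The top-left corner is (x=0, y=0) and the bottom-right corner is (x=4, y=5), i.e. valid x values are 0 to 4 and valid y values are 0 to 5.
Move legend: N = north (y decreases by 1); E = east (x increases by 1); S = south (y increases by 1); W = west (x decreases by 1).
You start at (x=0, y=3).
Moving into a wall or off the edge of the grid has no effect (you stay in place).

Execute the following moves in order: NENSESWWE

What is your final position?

Start: (x=0, y=3)
  N (north): (x=0, y=3) -> (x=0, y=2)
  E (east): (x=0, y=2) -> (x=1, y=2)
  N (north): (x=1, y=2) -> (x=1, y=1)
  S (south): (x=1, y=1) -> (x=1, y=2)
  E (east): (x=1, y=2) -> (x=2, y=2)
  S (south): (x=2, y=2) -> (x=2, y=3)
  W (west): (x=2, y=3) -> (x=1, y=3)
  W (west): (x=1, y=3) -> (x=0, y=3)
  E (east): (x=0, y=3) -> (x=1, y=3)
Final: (x=1, y=3)

Answer: Final position: (x=1, y=3)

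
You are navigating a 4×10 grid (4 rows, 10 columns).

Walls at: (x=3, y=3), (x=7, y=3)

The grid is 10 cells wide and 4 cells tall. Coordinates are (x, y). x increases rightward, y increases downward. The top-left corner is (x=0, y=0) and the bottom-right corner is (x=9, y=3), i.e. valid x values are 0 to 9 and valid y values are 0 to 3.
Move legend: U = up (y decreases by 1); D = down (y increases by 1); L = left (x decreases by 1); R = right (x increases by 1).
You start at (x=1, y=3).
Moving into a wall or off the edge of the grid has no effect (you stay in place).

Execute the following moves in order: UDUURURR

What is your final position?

Start: (x=1, y=3)
  U (up): (x=1, y=3) -> (x=1, y=2)
  D (down): (x=1, y=2) -> (x=1, y=3)
  U (up): (x=1, y=3) -> (x=1, y=2)
  U (up): (x=1, y=2) -> (x=1, y=1)
  R (right): (x=1, y=1) -> (x=2, y=1)
  U (up): (x=2, y=1) -> (x=2, y=0)
  R (right): (x=2, y=0) -> (x=3, y=0)
  R (right): (x=3, y=0) -> (x=4, y=0)
Final: (x=4, y=0)

Answer: Final position: (x=4, y=0)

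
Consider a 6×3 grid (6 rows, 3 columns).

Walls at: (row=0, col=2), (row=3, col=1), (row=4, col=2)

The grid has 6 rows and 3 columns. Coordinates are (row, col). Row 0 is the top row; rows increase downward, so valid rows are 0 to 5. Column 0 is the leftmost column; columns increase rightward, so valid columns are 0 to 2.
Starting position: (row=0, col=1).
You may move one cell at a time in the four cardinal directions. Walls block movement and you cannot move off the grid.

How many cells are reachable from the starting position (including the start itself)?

BFS flood-fill from (row=0, col=1):
  Distance 0: (row=0, col=1)
  Distance 1: (row=0, col=0), (row=1, col=1)
  Distance 2: (row=1, col=0), (row=1, col=2), (row=2, col=1)
  Distance 3: (row=2, col=0), (row=2, col=2)
  Distance 4: (row=3, col=0), (row=3, col=2)
  Distance 5: (row=4, col=0)
  Distance 6: (row=4, col=1), (row=5, col=0)
  Distance 7: (row=5, col=1)
  Distance 8: (row=5, col=2)
Total reachable: 15 (grid has 15 open cells total)

Answer: Reachable cells: 15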